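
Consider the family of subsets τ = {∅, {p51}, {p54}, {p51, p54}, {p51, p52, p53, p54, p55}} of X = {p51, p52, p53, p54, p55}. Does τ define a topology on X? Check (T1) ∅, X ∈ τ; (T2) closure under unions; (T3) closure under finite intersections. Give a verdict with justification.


τ IS a topology on X.

Axiom (T1): ∅ ∈ τ? Yes; X ∈ τ? Yes.
Axiom (T2/T3): check pairwise unions and intersections of members of τ.
All pairwise intersections and unions checked — each lies in τ. Therefore τ satisfies (T1), (T2), (T3): it IS a topology on X.


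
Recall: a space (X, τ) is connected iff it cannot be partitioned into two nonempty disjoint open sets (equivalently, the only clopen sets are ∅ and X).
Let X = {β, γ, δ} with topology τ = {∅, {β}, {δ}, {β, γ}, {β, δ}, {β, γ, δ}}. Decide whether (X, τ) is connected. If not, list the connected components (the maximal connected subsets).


(X, τ) is disconnected; components = [{δ}, {β, γ}].

Find clopen sets (U ∈ τ with X ∖ U ∈ τ):
  U = ∅, X ∖ U = {β, γ, δ} — both open, so U is clopen.
  U = {δ}, X ∖ U = {β, γ} — both open, so U is clopen.
  U = {β, γ}, X ∖ U = {δ} — both open, so U is clopen.
  U = {β, γ, δ}, X ∖ U = ∅ — both open, so U is clopen.
Nontrivial clopen(s) exist: e.g. {β, γ}. So (X, τ) is disconnected.
Compute connected components by grouping points that agree on all clopens:
  component: {δ}
  component: {β, γ}


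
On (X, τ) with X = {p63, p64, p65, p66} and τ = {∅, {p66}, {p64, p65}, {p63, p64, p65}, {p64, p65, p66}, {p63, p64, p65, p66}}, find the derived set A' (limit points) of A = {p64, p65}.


A' = {p63, p64, p65}

For each x ∈ X, list the open sets U ∈ τ with x ∈ U, then check whether U ∩ (A ∖ {x}) ≠ ∅ for every such U.
  x = p63: opens ∋ x are {p63, p64, p65}, {p63, p64, p65, p66}; each meets A ∖ {p63}, so x IS a limit point.
  x = p64: opens ∋ x are {p64, p65}, {p63, p64, p65}, {p64, p65, p66}, {p63, p64, p65, p66}; each meets A ∖ {p64}, so x IS a limit point.
  x = p65: opens ∋ x are {p64, p65}, {p63, p64, p65}, {p64, p65, p66}, {p63, p64, p65, p66}; each meets A ∖ {p65}, so x IS a limit point.
  x = p66: open {p66} ∋ x has {p66} ∩ (A ∖ {p66}) = ∅, so x is NOT a limit point.
Collecting: A' = {p63, p64, p65}.


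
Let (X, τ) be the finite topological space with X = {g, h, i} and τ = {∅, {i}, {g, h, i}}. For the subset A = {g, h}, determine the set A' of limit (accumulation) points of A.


A' = {g, h}

For each x ∈ X, list the open sets U ∈ τ with x ∈ U, then check whether U ∩ (A ∖ {x}) ≠ ∅ for every such U.
  x = g: opens ∋ x are {g, h, i}; each meets A ∖ {g}, so x IS a limit point.
  x = h: opens ∋ x are {g, h, i}; each meets A ∖ {h}, so x IS a limit point.
  x = i: open {i} ∋ x has {i} ∩ (A ∖ {i}) = ∅, so x is NOT a limit point.
Collecting: A' = {g, h}.


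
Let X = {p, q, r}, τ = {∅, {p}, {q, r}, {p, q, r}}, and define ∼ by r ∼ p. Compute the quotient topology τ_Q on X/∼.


X/∼ = {[p=r], [q]}; |τ_Q| = 2.

Equivalence classes: [p=r], [q].
Quotient map π: X → X/∼ sends p ↦ [p=r], q ↦ [q], r ↦ [p=r].
For each subset V ⊆ X/∼, compute π^{-1}(V) ⊆ X and check whether π^{-1}(V) ∈ τ. V is open in τ_Q iff π^{-1}(V) ∈ τ.
  V = {}: π^{-1}(V) = ∅ ∈ τ ✓.
  V = {[p=r]}: π^{-1}(V) = {p, r} ∉ τ ✗.
  V = {[q]}: π^{-1}(V) = {q} ∉ τ ✗.
  V = {[p=r], [q]}: π^{-1}(V) = {p, q, r} ∈ τ ✓.
Open sets in the quotient: τ_Q = {{}, {[p=r], [q]}} (2 elements).


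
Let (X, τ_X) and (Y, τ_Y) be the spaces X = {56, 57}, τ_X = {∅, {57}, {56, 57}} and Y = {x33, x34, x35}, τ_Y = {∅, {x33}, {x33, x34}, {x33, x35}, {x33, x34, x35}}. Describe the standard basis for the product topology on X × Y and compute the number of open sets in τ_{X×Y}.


Basis B = {∅ × ∅, {57} × {x33}, {56, 57} × {x33}, {57} × {x33, x34}, {57} × {x33, x35}, {57} × {x33, x34, x35}, {56, 57} × {x33, x34}, {56, 57} × {x33, x35}, {56, 57} × {x33, x34, x35}}; |τ_{X×Y}| = 14.

Enumerate products U × V with U ∈ τ_X, V ∈ τ_Y (deduplicated):
  ∅ × ∅ = {} (∅)
  {57} × {x33} = {(57,x33)}
  {56, 57} × {x33} = {(56,x33), (57,x33)}
  {57} × {x33, x34} = {(57,x33), (57,x34)}
  {57} × {x33, x35} = {(57,x33), (57,x35)}
  {57} × {x33, x34, x35} = {(57,x33), (57,x34), (57,x35)}
  {56, 57} × {x33, x34} = {(56,x33), (56,x34), (57,x33), (57,x34)}
  {56, 57} × {x33, x35} = {(56,x33), (56,x35), (57,x33), (57,x35)}
  {56, 57} × {x33, x34, x35} = {(56,x33), (56,x34), (56,x35), (57,x33), (57,x34), (57,x35)}
These 9 distinct sets form the basis B.
Close under arbitrary unions to get τ_{X×Y}; counting gives |τ_{X×Y}| = 14.


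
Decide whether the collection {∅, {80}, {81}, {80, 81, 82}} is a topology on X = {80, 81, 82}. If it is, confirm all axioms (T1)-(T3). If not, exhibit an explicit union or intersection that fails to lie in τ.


τ is NOT a topology on X.

Axiom (T1): ∅ ∈ τ? Yes; X ∈ τ? Yes.
Axiom (T2/T3): check pairwise unions and intersections of members of τ.
Counterexample for (T2): {80} ∪ {81} = {80, 81} ∉ τ. Therefore τ is NOT a topology.


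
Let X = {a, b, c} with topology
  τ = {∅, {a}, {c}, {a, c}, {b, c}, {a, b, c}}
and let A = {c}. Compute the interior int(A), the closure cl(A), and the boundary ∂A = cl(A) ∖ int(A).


int(A) = {c}, cl(A) = {b, c}, ∂A = {b}.

Closed sets in (X, τ) are complements of opens:
  closed(X, τ) = {∅, {a}, {b}, {a, b}, {b, c}, {a, b, c}}.
int(A) = ⋃ {U ∈ τ : U ⊆ A}. Opens contained in A: ∅, {c}.
Taking the union of these: int(A) = {c}.
cl(A) = ⋂ {C closed : A ⊆ C}. Closed sets containing A: {b, c}, {a, b, c}.
Intersecting these: cl(A) = {b, c}.
∂A = cl(A) ∖ int(A) = {b, c} ∖ {c} = {b}.


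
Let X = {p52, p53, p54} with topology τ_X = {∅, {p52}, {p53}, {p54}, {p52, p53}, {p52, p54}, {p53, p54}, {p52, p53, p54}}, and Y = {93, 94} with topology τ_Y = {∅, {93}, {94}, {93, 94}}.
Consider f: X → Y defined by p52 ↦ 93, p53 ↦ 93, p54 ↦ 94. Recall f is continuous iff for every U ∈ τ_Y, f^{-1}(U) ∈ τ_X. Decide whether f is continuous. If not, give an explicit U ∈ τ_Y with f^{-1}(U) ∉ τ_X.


f IS continuous.

Compute f^{-1}(U) for each U ∈ τ_Y:
  U = ∅: f^{-1}(U) = ∅ ∈ τ_X ✓.
  U = {93}: f^{-1}(U) = {p52, p53} ∈ τ_X ✓.
  U = {94}: f^{-1}(U) = {p54} ∈ τ_X ✓.
  U = {93, 94}: f^{-1}(U) = {p52, p53, p54} ∈ τ_X ✓.
Every preimage lies in τ_X, so f IS continuous.


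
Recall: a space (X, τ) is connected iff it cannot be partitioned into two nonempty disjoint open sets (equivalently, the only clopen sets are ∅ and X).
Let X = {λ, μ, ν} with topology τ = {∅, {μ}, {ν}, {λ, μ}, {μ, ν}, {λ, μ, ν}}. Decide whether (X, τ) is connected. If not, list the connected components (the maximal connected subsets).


(X, τ) is disconnected; components = [{ν}, {λ, μ}].

Find clopen sets (U ∈ τ with X ∖ U ∈ τ):
  U = ∅, X ∖ U = {λ, μ, ν} — both open, so U is clopen.
  U = {ν}, X ∖ U = {λ, μ} — both open, so U is clopen.
  U = {λ, μ}, X ∖ U = {ν} — both open, so U is clopen.
  U = {λ, μ, ν}, X ∖ U = ∅ — both open, so U is clopen.
Nontrivial clopen(s) exist: e.g. {ν}. So (X, τ) is disconnected.
Compute connected components by grouping points that agree on all clopens:
  component: {ν}
  component: {λ, μ}


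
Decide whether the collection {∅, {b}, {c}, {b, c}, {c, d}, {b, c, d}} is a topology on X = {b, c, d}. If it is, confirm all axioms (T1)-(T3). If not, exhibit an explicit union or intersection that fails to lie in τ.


τ IS a topology on X.

Axiom (T1): ∅ ∈ τ? Yes; X ∈ τ? Yes.
Axiom (T2/T3): check pairwise unions and intersections of members of τ.
All pairwise intersections and unions checked — each lies in τ. Therefore τ satisfies (T1), (T2), (T3): it IS a topology on X.


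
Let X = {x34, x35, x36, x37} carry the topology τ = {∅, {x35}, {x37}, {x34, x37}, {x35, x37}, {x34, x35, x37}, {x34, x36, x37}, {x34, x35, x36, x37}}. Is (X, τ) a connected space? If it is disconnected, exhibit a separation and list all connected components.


(X, τ) is disconnected; components = [{x35}, {x34, x36, x37}].

Find clopen sets (U ∈ τ with X ∖ U ∈ τ):
  U = ∅, X ∖ U = {x34, x35, x36, x37} — both open, so U is clopen.
  U = {x35}, X ∖ U = {x34, x36, x37} — both open, so U is clopen.
  U = {x34, x36, x37}, X ∖ U = {x35} — both open, so U is clopen.
  U = {x34, x35, x36, x37}, X ∖ U = ∅ — both open, so U is clopen.
Nontrivial clopen(s) exist: e.g. {x35}. So (X, τ) is disconnected.
Compute connected components by grouping points that agree on all clopens:
  component: {x35}
  component: {x34, x36, x37}


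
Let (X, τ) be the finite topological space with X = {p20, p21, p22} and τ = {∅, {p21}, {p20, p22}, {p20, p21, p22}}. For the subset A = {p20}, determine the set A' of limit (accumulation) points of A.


A' = {p22}

For each x ∈ X, list the open sets U ∈ τ with x ∈ U, then check whether U ∩ (A ∖ {x}) ≠ ∅ for every such U.
  x = p20: open {p20, p22} ∋ x has {p20, p22} ∩ (A ∖ {p20}) = ∅, so x is NOT a limit point.
  x = p21: open {p21} ∋ x has {p21} ∩ (A ∖ {p21}) = ∅, so x is NOT a limit point.
  x = p22: opens ∋ x are {p20, p22}, {p20, p21, p22}; each meets A ∖ {p22}, so x IS a limit point.
Collecting: A' = {p22}.


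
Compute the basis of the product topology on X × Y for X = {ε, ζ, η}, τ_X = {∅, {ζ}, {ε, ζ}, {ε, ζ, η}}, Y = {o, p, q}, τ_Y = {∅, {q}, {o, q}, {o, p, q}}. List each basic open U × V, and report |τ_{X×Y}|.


Basis B = {∅ × ∅, {ζ} × {q}, {ε, ζ} × {q}, {ζ} × {o, q}, {ε, ζ, η} × {q}, {ζ} × {o, p, q}, {ε, ζ} × {o, q}, {ε, ζ} × {o, p, q}, {ε, ζ, η} × {o, q}, {ε, ζ, η} × {o, p, q}}; |τ_{X×Y}| = 20.

Enumerate products U × V with U ∈ τ_X, V ∈ τ_Y (deduplicated):
  ∅ × ∅ = {} (∅)
  {ζ} × {q} = {(ζ,q)}
  {ε, ζ} × {q} = {(ε,q), (ζ,q)}
  {ζ} × {o, q} = {(ζ,o), (ζ,q)}
  {ε, ζ, η} × {q} = {(ε,q), (ζ,q), (η,q)}
  {ζ} × {o, p, q} = {(ζ,o), (ζ,p), (ζ,q)}
  {ε, ζ} × {o, q} = {(ε,o), (ε,q), (ζ,o), (ζ,q)}
  {ε, ζ} × {o, p, q} = {(ε,o), (ε,p), (ε,q), (ζ,o), (ζ,p), (ζ,q)}
  {ε, ζ, η} × {o, q} = {(ε,o), (ε,q), (ζ,o), (ζ,q), (η,o), (η,q)}
  {ε, ζ, η} × {o, p, q} = {(ε,o), (ε,p), (ε,q), (ζ,o), (ζ,p), (ζ,q), (η,o), (η,p), (η,q)}
These 10 distinct sets form the basis B.
Close under arbitrary unions to get τ_{X×Y}; counting gives |τ_{X×Y}| = 20.


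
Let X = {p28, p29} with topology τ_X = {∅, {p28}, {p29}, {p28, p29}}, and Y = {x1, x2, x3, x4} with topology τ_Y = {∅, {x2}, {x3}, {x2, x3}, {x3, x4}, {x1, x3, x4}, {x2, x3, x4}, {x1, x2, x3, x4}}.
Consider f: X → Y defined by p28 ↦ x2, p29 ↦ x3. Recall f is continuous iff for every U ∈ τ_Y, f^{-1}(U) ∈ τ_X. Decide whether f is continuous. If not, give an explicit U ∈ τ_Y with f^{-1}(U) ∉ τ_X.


f IS continuous.

Compute f^{-1}(U) for each U ∈ τ_Y:
  U = ∅: f^{-1}(U) = ∅ ∈ τ_X ✓.
  U = {x2}: f^{-1}(U) = {p28} ∈ τ_X ✓.
  U = {x3}: f^{-1}(U) = {p29} ∈ τ_X ✓.
  U = {x2, x3}: f^{-1}(U) = {p28, p29} ∈ τ_X ✓.
  U = {x3, x4}: f^{-1}(U) = {p29} ∈ τ_X ✓.
  U = {x1, x3, x4}: f^{-1}(U) = {p29} ∈ τ_X ✓.
  U = {x2, x3, x4}: f^{-1}(U) = {p28, p29} ∈ τ_X ✓.
  U = {x1, x2, x3, x4}: f^{-1}(U) = {p28, p29} ∈ τ_X ✓.
Every preimage lies in τ_X, so f IS continuous.


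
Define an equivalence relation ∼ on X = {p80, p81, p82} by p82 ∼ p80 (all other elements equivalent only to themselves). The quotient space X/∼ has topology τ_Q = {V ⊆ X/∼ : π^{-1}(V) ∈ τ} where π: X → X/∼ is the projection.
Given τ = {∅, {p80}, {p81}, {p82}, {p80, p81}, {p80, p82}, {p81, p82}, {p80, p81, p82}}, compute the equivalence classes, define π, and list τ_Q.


X/∼ = {[p80=p82], [p81]}; |τ_Q| = 4.

Equivalence classes: [p80=p82], [p81].
Quotient map π: X → X/∼ sends p80 ↦ [p80=p82], p81 ↦ [p81], p82 ↦ [p80=p82].
For each subset V ⊆ X/∼, compute π^{-1}(V) ⊆ X and check whether π^{-1}(V) ∈ τ. V is open in τ_Q iff π^{-1}(V) ∈ τ.
  V = {}: π^{-1}(V) = ∅ ∈ τ ✓.
  V = {[p80=p82]}: π^{-1}(V) = {p80, p82} ∈ τ ✓.
  V = {[p81]}: π^{-1}(V) = {p81} ∈ τ ✓.
  V = {[p80=p82], [p81]}: π^{-1}(V) = {p80, p81, p82} ∈ τ ✓.
Open sets in the quotient: τ_Q = {{}, {[p80=p82]}, {[p81]}, {[p80=p82], [p81]}} (4 elements).


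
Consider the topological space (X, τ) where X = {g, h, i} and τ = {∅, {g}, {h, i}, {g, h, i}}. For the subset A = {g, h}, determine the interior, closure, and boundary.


int(A) = {g}, cl(A) = {g, h, i}, ∂A = {h, i}.

Closed sets in (X, τ) are complements of opens:
  closed(X, τ) = {∅, {g}, {h, i}, {g, h, i}}.
int(A) = ⋃ {U ∈ τ : U ⊆ A}. Opens contained in A: ∅, {g}.
Taking the union of these: int(A) = {g}.
cl(A) = ⋂ {C closed : A ⊆ C}. Closed sets containing A: {g, h, i}.
Intersecting these: cl(A) = {g, h, i}.
∂A = cl(A) ∖ int(A) = {g, h, i} ∖ {g} = {h, i}.


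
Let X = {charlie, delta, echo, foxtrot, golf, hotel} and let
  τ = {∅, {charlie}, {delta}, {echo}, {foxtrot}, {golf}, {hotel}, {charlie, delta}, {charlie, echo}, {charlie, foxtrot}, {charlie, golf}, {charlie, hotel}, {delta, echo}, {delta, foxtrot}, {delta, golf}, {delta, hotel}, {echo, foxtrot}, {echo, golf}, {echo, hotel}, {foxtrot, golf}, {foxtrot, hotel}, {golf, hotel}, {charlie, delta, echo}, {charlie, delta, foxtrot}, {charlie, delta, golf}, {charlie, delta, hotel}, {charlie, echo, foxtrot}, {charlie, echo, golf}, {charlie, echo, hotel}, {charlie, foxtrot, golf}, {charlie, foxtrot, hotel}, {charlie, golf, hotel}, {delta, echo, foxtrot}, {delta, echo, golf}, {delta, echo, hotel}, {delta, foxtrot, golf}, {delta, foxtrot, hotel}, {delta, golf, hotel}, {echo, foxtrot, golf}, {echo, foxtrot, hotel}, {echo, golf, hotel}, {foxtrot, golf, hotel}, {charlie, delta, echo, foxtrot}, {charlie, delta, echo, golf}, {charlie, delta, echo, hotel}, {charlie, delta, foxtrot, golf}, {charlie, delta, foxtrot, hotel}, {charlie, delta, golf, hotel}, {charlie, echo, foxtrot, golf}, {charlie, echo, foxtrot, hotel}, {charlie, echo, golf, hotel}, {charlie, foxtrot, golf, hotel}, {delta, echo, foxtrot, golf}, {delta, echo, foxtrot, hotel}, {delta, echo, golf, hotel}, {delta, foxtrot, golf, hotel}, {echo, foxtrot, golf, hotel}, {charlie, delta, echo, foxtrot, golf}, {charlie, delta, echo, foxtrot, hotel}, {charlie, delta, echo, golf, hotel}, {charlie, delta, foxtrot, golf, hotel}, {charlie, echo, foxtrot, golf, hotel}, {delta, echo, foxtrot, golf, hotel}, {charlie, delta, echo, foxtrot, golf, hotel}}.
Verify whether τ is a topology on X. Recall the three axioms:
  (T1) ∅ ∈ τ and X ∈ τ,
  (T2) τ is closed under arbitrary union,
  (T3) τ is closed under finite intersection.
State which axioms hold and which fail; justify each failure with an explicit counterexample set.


τ IS a topology on X.

Axiom (T1): ∅ ∈ τ? Yes; X ∈ τ? Yes.
Axiom (T2/T3): check pairwise unions and intersections of members of τ.
All pairwise intersections and unions checked — each lies in τ. Therefore τ satisfies (T1), (T2), (T3): it IS a topology on X.


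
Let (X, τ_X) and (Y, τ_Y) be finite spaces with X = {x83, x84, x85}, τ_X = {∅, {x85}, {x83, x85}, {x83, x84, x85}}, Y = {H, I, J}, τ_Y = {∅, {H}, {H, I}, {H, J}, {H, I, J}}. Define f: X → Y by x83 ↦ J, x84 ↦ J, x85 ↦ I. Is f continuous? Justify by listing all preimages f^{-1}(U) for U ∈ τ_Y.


f is NOT continuous.

Compute f^{-1}(U) for each U ∈ τ_Y:
  U = ∅: f^{-1}(U) = ∅ ∈ τ_X ✓.
  U = {H}: f^{-1}(U) = ∅ ∈ τ_X ✓.
  U = {H, I}: f^{-1}(U) = {x85} ∈ τ_X ✓.
  U = {H, J}: f^{-1}(U) = {x83, x84} ∉ τ_X ✗.
  U = {H, I, J}: f^{-1}(U) = {x83, x84, x85} ∈ τ_X ✓.
Found U = {H, J} with f^{-1}(U) = {x83, x84} not in τ_X. Therefore f is NOT continuous.


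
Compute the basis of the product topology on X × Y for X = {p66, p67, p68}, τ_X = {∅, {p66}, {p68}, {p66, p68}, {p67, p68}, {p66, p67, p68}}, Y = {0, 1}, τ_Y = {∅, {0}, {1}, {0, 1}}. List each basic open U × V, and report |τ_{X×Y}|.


Basis B = {∅ × ∅, {p66} × {0}, {p66} × {1}, {p68} × {0}, {p68} × {1}, {p66} × {0, 1}, {p66, p68} × {0}, {p66, p68} × {1}, {p67, p68} × {0}, {p67, p68} × {1}, {p68} × {0, 1}, {p66, p67, p68} × {0}, {p66, p67, p68} × {1}, {p66, p68} × {0, 1}, {p67, p68} × {0, 1}, {p66, p67, p68} × {0, 1}}; |τ_{X×Y}| = 36.

Enumerate products U × V with U ∈ τ_X, V ∈ τ_Y (deduplicated):
  ∅ × ∅ = {} (∅)
  {p66} × {0} = {(p66,0)}
  {p66} × {1} = {(p66,1)}
  {p68} × {0} = {(p68,0)}
  {p68} × {1} = {(p68,1)}
  {p66} × {0, 1} = {(p66,0), (p66,1)}
  {p66, p68} × {0} = {(p66,0), (p68,0)}
  {p66, p68} × {1} = {(p66,1), (p68,1)}
  {p67, p68} × {0} = {(p67,0), (p68,0)}
  {p67, p68} × {1} = {(p67,1), (p68,1)}
  {p68} × {0, 1} = {(p68,0), (p68,1)}
  {p66, p67, p68} × {0} = {(p66,0), (p67,0), (p68,0)}
  {p66, p67, p68} × {1} = {(p66,1), (p67,1), (p68,1)}
  {p66, p68} × {0, 1} = {(p66,0), (p66,1), (p68,0), (p68,1)}
  {p67, p68} × {0, 1} = {(p67,0), (p67,1), (p68,0), (p68,1)}
  {p66, p67, p68} × {0, 1} = {(p66,0), (p66,1), (p67,0), (p67,1), (p68,0), (p68,1)}
These 16 distinct sets form the basis B.
Close under arbitrary unions to get τ_{X×Y}; counting gives |τ_{X×Y}| = 36.


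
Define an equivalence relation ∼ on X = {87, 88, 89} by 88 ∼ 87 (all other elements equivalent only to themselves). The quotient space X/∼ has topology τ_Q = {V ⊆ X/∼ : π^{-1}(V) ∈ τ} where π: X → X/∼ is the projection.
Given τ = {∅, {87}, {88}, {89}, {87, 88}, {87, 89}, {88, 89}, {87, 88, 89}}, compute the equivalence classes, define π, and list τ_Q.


X/∼ = {[87=88], [89]}; |τ_Q| = 4.

Equivalence classes: [87=88], [89].
Quotient map π: X → X/∼ sends 87 ↦ [87=88], 88 ↦ [87=88], 89 ↦ [89].
For each subset V ⊆ X/∼, compute π^{-1}(V) ⊆ X and check whether π^{-1}(V) ∈ τ. V is open in τ_Q iff π^{-1}(V) ∈ τ.
  V = {}: π^{-1}(V) = ∅ ∈ τ ✓.
  V = {[87=88]}: π^{-1}(V) = {87, 88} ∈ τ ✓.
  V = {[89]}: π^{-1}(V) = {89} ∈ τ ✓.
  V = {[87=88], [89]}: π^{-1}(V) = {87, 88, 89} ∈ τ ✓.
Open sets in the quotient: τ_Q = {{}, {[87=88]}, {[89]}, {[87=88], [89]}} (4 elements).


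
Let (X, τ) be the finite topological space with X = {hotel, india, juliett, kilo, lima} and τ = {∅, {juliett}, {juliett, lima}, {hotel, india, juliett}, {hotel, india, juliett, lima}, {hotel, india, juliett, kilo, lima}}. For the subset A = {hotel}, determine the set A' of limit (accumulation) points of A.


A' = {india, kilo}

For each x ∈ X, list the open sets U ∈ τ with x ∈ U, then check whether U ∩ (A ∖ {x}) ≠ ∅ for every such U.
  x = hotel: open {hotel, india, juliett} ∋ x has {hotel, india, juliett} ∩ (A ∖ {hotel}) = ∅, so x is NOT a limit point.
  x = india: opens ∋ x are {hotel, india, juliett}, {hotel, india, juliett, lima}, {hotel, india, juliett, kilo, lima}; each meets A ∖ {india}, so x IS a limit point.
  x = juliett: open {juliett} ∋ x has {juliett} ∩ (A ∖ {juliett}) = ∅, so x is NOT a limit point.
  x = kilo: opens ∋ x are {hotel, india, juliett, kilo, lima}; each meets A ∖ {kilo}, so x IS a limit point.
  x = lima: open {juliett, lima} ∋ x has {juliett, lima} ∩ (A ∖ {lima}) = ∅, so x is NOT a limit point.
Collecting: A' = {india, kilo}.


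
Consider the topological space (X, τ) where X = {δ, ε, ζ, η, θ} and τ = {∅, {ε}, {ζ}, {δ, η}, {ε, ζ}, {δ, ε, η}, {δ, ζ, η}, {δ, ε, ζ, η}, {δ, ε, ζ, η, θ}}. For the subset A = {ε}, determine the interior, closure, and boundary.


int(A) = {ε}, cl(A) = {ε, θ}, ∂A = {θ}.

Closed sets in (X, τ) are complements of opens:
  closed(X, τ) = {∅, {θ}, {ε, θ}, {ζ, θ}, {δ, η, θ}, {ε, ζ, θ}, {δ, ε, η, θ}, {δ, ζ, η, θ}, {δ, ε, ζ, η, θ}}.
int(A) = ⋃ {U ∈ τ : U ⊆ A}. Opens contained in A: ∅, {ε}.
Taking the union of these: int(A) = {ε}.
cl(A) = ⋂ {C closed : A ⊆ C}. Closed sets containing A: {ε, θ}, {ε, ζ, θ}, {δ, ε, η, θ}, {δ, ε, ζ, η, θ}.
Intersecting these: cl(A) = {ε, θ}.
∂A = cl(A) ∖ int(A) = {ε, θ} ∖ {ε} = {θ}.


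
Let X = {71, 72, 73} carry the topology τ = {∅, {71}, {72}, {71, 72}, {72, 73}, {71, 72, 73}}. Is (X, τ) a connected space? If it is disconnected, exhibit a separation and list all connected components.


(X, τ) is disconnected; components = [{71}, {72, 73}].

Find clopen sets (U ∈ τ with X ∖ U ∈ τ):
  U = ∅, X ∖ U = {71, 72, 73} — both open, so U is clopen.
  U = {71}, X ∖ U = {72, 73} — both open, so U is clopen.
  U = {72, 73}, X ∖ U = {71} — both open, so U is clopen.
  U = {71, 72, 73}, X ∖ U = ∅ — both open, so U is clopen.
Nontrivial clopen(s) exist: e.g. {71}. So (X, τ) is disconnected.
Compute connected components by grouping points that agree on all clopens:
  component: {71}
  component: {72, 73}


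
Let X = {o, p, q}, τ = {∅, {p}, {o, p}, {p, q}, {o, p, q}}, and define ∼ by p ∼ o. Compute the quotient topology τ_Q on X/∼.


X/∼ = {[o=p], [q]}; |τ_Q| = 3.

Equivalence classes: [o=p], [q].
Quotient map π: X → X/∼ sends o ↦ [o=p], p ↦ [o=p], q ↦ [q].
For each subset V ⊆ X/∼, compute π^{-1}(V) ⊆ X and check whether π^{-1}(V) ∈ τ. V is open in τ_Q iff π^{-1}(V) ∈ τ.
  V = {}: π^{-1}(V) = ∅ ∈ τ ✓.
  V = {[o=p]}: π^{-1}(V) = {o, p} ∈ τ ✓.
  V = {[q]}: π^{-1}(V) = {q} ∉ τ ✗.
  V = {[o=p], [q]}: π^{-1}(V) = {o, p, q} ∈ τ ✓.
Open sets in the quotient: τ_Q = {{}, {[o=p]}, {[o=p], [q]}} (3 elements).


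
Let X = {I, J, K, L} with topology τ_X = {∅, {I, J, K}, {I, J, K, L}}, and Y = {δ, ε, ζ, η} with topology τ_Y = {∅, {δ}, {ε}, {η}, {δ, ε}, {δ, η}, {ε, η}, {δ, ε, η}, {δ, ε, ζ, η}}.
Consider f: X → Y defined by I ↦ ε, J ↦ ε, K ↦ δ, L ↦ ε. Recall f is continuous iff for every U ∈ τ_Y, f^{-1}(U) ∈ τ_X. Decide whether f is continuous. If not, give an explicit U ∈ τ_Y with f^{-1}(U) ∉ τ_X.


f is NOT continuous.

Compute f^{-1}(U) for each U ∈ τ_Y:
  U = ∅: f^{-1}(U) = ∅ ∈ τ_X ✓.
  U = {δ}: f^{-1}(U) = {K} ∉ τ_X ✗.
  U = {ε}: f^{-1}(U) = {I, J, L} ∉ τ_X ✗.
  U = {η}: f^{-1}(U) = ∅ ∈ τ_X ✓.
  U = {δ, ε}: f^{-1}(U) = {I, J, K, L} ∈ τ_X ✓.
  U = {δ, η}: f^{-1}(U) = {K} ∉ τ_X ✗.
  U = {ε, η}: f^{-1}(U) = {I, J, L} ∉ τ_X ✗.
  U = {δ, ε, η}: f^{-1}(U) = {I, J, K, L} ∈ τ_X ✓.
  U = {δ, ε, ζ, η}: f^{-1}(U) = {I, J, K, L} ∈ τ_X ✓.
Found U = {δ} with f^{-1}(U) = {K} not in τ_X. Therefore f is NOT continuous.


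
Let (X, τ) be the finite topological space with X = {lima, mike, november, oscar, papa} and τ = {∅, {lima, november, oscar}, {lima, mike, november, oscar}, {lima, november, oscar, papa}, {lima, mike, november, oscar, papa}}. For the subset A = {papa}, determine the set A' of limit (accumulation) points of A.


A' = ∅

For each x ∈ X, list the open sets U ∈ τ with x ∈ U, then check whether U ∩ (A ∖ {x}) ≠ ∅ for every such U.
  x = lima: open {lima, november, oscar} ∋ x has {lima, november, oscar} ∩ (A ∖ {lima}) = ∅, so x is NOT a limit point.
  x = mike: open {lima, mike, november, oscar} ∋ x has {lima, mike, november, oscar} ∩ (A ∖ {mike}) = ∅, so x is NOT a limit point.
  x = november: open {lima, november, oscar} ∋ x has {lima, november, oscar} ∩ (A ∖ {november}) = ∅, so x is NOT a limit point.
  x = oscar: open {lima, november, oscar} ∋ x has {lima, november, oscar} ∩ (A ∖ {oscar}) = ∅, so x is NOT a limit point.
  x = papa: open {lima, november, oscar, papa} ∋ x has {lima, november, oscar, papa} ∩ (A ∖ {papa}) = ∅, so x is NOT a limit point.
Collecting: A' = ∅.


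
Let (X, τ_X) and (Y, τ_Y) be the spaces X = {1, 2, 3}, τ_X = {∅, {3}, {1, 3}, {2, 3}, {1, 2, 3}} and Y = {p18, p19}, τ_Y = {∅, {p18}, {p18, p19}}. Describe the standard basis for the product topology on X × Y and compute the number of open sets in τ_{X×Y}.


Basis B = {∅ × ∅, {3} × {p18}, {1, 3} × {p18}, {2, 3} × {p18}, {3} × {p18, p19}, {1, 2, 3} × {p18}, {1, 3} × {p18, p19}, {2, 3} × {p18, p19}, {1, 2, 3} × {p18, p19}}; |τ_{X×Y}| = 14.

Enumerate products U × V with U ∈ τ_X, V ∈ τ_Y (deduplicated):
  ∅ × ∅ = {} (∅)
  {3} × {p18} = {(3,p18)}
  {1, 3} × {p18} = {(1,p18), (3,p18)}
  {2, 3} × {p18} = {(2,p18), (3,p18)}
  {3} × {p18, p19} = {(3,p18), (3,p19)}
  {1, 2, 3} × {p18} = {(1,p18), (2,p18), (3,p18)}
  {1, 3} × {p18, p19} = {(1,p18), (1,p19), (3,p18), (3,p19)}
  {2, 3} × {p18, p19} = {(2,p18), (2,p19), (3,p18), (3,p19)}
  {1, 2, 3} × {p18, p19} = {(1,p18), (1,p19), (2,p18), (2,p19), (3,p18), (3,p19)}
These 9 distinct sets form the basis B.
Close under arbitrary unions to get τ_{X×Y}; counting gives |τ_{X×Y}| = 14.


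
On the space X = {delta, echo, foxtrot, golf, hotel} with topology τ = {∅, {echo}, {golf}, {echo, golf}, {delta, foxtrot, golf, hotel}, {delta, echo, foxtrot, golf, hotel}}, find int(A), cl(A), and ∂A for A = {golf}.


int(A) = {golf}, cl(A) = {delta, foxtrot, golf, hotel}, ∂A = {delta, foxtrot, hotel}.

Closed sets in (X, τ) are complements of opens:
  closed(X, τ) = {∅, {echo}, {delta, foxtrot, hotel}, {delta, echo, foxtrot, hotel}, {delta, foxtrot, golf, hotel}, {delta, echo, foxtrot, golf, hotel}}.
int(A) = ⋃ {U ∈ τ : U ⊆ A}. Opens contained in A: ∅, {golf}.
Taking the union of these: int(A) = {golf}.
cl(A) = ⋂ {C closed : A ⊆ C}. Closed sets containing A: {delta, foxtrot, golf, hotel}, {delta, echo, foxtrot, golf, hotel}.
Intersecting these: cl(A) = {delta, foxtrot, golf, hotel}.
∂A = cl(A) ∖ int(A) = {delta, foxtrot, golf, hotel} ∖ {golf} = {delta, foxtrot, hotel}.


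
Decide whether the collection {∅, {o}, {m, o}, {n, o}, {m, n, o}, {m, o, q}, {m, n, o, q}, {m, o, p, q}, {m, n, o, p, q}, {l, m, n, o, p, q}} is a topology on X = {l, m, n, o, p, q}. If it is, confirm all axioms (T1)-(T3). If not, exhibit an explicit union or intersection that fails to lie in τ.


τ IS a topology on X.

Axiom (T1): ∅ ∈ τ? Yes; X ∈ τ? Yes.
Axiom (T2/T3): check pairwise unions and intersections of members of τ.
All pairwise intersections and unions checked — each lies in τ. Therefore τ satisfies (T1), (T2), (T3): it IS a topology on X.


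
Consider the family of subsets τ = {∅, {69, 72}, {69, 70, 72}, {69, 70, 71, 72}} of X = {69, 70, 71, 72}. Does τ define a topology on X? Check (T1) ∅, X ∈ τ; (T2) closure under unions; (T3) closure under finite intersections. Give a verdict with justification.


τ IS a topology on X.

Axiom (T1): ∅ ∈ τ? Yes; X ∈ τ? Yes.
Axiom (T2/T3): check pairwise unions and intersections of members of τ.
All pairwise intersections and unions checked — each lies in τ. Therefore τ satisfies (T1), (T2), (T3): it IS a topology on X.


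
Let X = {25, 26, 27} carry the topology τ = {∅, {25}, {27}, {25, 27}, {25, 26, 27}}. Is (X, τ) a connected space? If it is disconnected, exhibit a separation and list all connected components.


(X, τ) is connected.

Find clopen sets (U ∈ τ with X ∖ U ∈ τ):
  U = ∅, X ∖ U = {25, 26, 27} — both open, so U is clopen.
  U = {25, 26, 27}, X ∖ U = ∅ — both open, so U is clopen.
Only trivial clopens (∅ and X) exist, so (X, τ) is connected.
Compute connected components by grouping points that agree on all clopens:
  component: {25, 26, 27}


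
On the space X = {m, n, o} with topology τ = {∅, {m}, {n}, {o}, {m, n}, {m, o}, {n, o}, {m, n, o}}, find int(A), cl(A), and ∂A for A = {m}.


int(A) = {m}, cl(A) = {m}, ∂A = ∅.

Closed sets in (X, τ) are complements of opens:
  closed(X, τ) = {∅, {m}, {n}, {o}, {m, n}, {m, o}, {n, o}, {m, n, o}}.
int(A) = ⋃ {U ∈ τ : U ⊆ A}. Opens contained in A: ∅, {m}.
Taking the union of these: int(A) = {m}.
cl(A) = ⋂ {C closed : A ⊆ C}. Closed sets containing A: {m}, {m, n}, {m, o}, {m, n, o}.
Intersecting these: cl(A) = {m}.
∂A = cl(A) ∖ int(A) = {m} ∖ {m} = ∅.


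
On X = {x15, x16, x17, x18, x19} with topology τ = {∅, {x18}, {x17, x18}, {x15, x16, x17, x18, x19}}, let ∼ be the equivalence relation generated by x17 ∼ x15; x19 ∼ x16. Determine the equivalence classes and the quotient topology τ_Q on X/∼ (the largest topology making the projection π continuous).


X/∼ = {[x15=x17], [x16=x19], [x18]}; |τ_Q| = 3.

Equivalence classes: [x15=x17], [x16=x19], [x18].
Quotient map π: X → X/∼ sends x15 ↦ [x15=x17], x16 ↦ [x16=x19], x17 ↦ [x15=x17], x18 ↦ [x18], x19 ↦ [x16=x19].
For each subset V ⊆ X/∼, compute π^{-1}(V) ⊆ X and check whether π^{-1}(V) ∈ τ. V is open in τ_Q iff π^{-1}(V) ∈ τ.
  V = {}: π^{-1}(V) = ∅ ∈ τ ✓.
  V = {[x15=x17]}: π^{-1}(V) = {x15, x17} ∉ τ ✗.
  V = {[x16=x19]}: π^{-1}(V) = {x16, x19} ∉ τ ✗.
  V = {[x15=x17], [x16=x19]}: π^{-1}(V) = {x15, x16, x17, x19} ∉ τ ✗.
  V = {[x18]}: π^{-1}(V) = {x18} ∈ τ ✓.
  V = {[x15=x17], [x18]}: π^{-1}(V) = {x15, x17, x18} ∉ τ ✗.
  V = {[x16=x19], [x18]}: π^{-1}(V) = {x16, x18, x19} ∉ τ ✗.
  V = {[x15=x17], [x16=x19], [x18]}: π^{-1}(V) = {x15, x16, x17, x18, x19} ∈ τ ✓.
Open sets in the quotient: τ_Q = {{}, {[x18]}, {[x15=x17], [x16=x19], [x18]}} (3 elements).


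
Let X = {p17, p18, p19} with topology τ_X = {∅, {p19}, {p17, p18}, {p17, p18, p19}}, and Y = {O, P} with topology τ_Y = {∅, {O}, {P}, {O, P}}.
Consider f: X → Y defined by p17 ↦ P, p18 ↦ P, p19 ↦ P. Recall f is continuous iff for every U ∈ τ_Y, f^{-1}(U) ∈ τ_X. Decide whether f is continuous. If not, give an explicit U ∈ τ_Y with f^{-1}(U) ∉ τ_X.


f IS continuous.

Compute f^{-1}(U) for each U ∈ τ_Y:
  U = ∅: f^{-1}(U) = ∅ ∈ τ_X ✓.
  U = {O}: f^{-1}(U) = ∅ ∈ τ_X ✓.
  U = {P}: f^{-1}(U) = {p17, p18, p19} ∈ τ_X ✓.
  U = {O, P}: f^{-1}(U) = {p17, p18, p19} ∈ τ_X ✓.
Every preimage lies in τ_X, so f IS continuous.


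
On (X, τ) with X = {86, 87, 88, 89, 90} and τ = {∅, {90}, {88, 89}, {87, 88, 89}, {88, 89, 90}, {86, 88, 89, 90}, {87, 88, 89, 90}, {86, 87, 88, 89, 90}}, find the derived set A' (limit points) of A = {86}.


A' = ∅

For each x ∈ X, list the open sets U ∈ τ with x ∈ U, then check whether U ∩ (A ∖ {x}) ≠ ∅ for every such U.
  x = 86: open {86, 88, 89, 90} ∋ x has {86, 88, 89, 90} ∩ (A ∖ {86}) = ∅, so x is NOT a limit point.
  x = 87: open {87, 88, 89} ∋ x has {87, 88, 89} ∩ (A ∖ {87}) = ∅, so x is NOT a limit point.
  x = 88: open {88, 89} ∋ x has {88, 89} ∩ (A ∖ {88}) = ∅, so x is NOT a limit point.
  x = 89: open {88, 89} ∋ x has {88, 89} ∩ (A ∖ {89}) = ∅, so x is NOT a limit point.
  x = 90: open {90} ∋ x has {90} ∩ (A ∖ {90}) = ∅, so x is NOT a limit point.
Collecting: A' = ∅.


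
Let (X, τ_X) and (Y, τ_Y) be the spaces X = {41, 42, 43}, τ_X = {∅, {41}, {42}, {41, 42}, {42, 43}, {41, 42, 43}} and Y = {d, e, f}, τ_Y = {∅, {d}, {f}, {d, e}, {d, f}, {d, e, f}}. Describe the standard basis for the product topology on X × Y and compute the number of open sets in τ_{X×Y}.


Basis B = {∅ × ∅, {41} × {d}, {41} × {f}, {42} × {d}, {42} × {f}, {41} × {d, e}, {41} × {d, f}, {41, 42} × {d}, {41, 42} × {f}, {42} × {d, e}, {42} × {d, f}, {42, 43} × {d}, {42, 43} × {f}, {41} × {d, e, f}, {41, 42, 43} × {d}, {41, 42, 43} × {f}, {42} × {d, e, f}, {41, 42} × {d, e}, {41, 42} × {d, f}, {42, 43} × {d, e}, {42, 43} × {d, f}, {41, 42} × {d, e, f}, {41, 42, 43} × {d, e}, {41, 42, 43} × {d, f}, {42, 43} × {d, e, f}, {41, 42, 43} × {d, e, f}}; |τ_{X×Y}| = 108.

Enumerate products U × V with U ∈ τ_X, V ∈ τ_Y (deduplicated):
  ∅ × ∅ = {} (∅)
  {41} × {d} = {(41,d)}
  {41} × {f} = {(41,f)}
  {42} × {d} = {(42,d)}
  {42} × {f} = {(42,f)}
  {41} × {d, e} = {(41,d), (41,e)}
  {41} × {d, f} = {(41,d), (41,f)}
  {41, 42} × {d} = {(41,d), (42,d)}
  {41, 42} × {f} = {(41,f), (42,f)}
  {42} × {d, e} = {(42,d), (42,e)}
  {42} × {d, f} = {(42,d), (42,f)}
  {42, 43} × {d} = {(42,d), (43,d)}
  {42, 43} × {f} = {(42,f), (43,f)}
  {41} × {d, e, f} = {(41,d), (41,e), (41,f)}
  {41, 42, 43} × {d} = {(41,d), (42,d), (43,d)}
  {41, 42, 43} × {f} = {(41,f), (42,f), (43,f)}
  {42} × {d, e, f} = {(42,d), (42,e), (42,f)}
  {41, 42} × {d, e} = {(41,d), (41,e), (42,d), (42,e)}
  {41, 42} × {d, f} = {(41,d), (41,f), (42,d), (42,f)}
  {42, 43} × {d, e} = {(42,d), (42,e), (43,d), (43,e)}
  {42, 43} × {d, f} = {(42,d), (42,f), (43,d), (43,f)}
  {41, 42} × {d, e, f} = {(41,d), (41,e), (41,f), (42,d), (42,e), (42,f)}
  {41, 42, 43} × {d, e} = {(41,d), (41,e), (42,d), (42,e), (43,d), (43,e)}
  {41, 42, 43} × {d, f} = {(41,d), (41,f), (42,d), (42,f), (43,d), (43,f)}
  {42, 43} × {d, e, f} = {(42,d), (42,e), (42,f), (43,d), (43,e), (43,f)}
  {41, 42, 43} × {d, e, f} = {(41,d), (41,e), (41,f), (42,d), (42,e), (42,f), (43,d), (43,e), (43,f)}
These 26 distinct sets form the basis B.
Close under arbitrary unions to get τ_{X×Y}; counting gives |τ_{X×Y}| = 108.


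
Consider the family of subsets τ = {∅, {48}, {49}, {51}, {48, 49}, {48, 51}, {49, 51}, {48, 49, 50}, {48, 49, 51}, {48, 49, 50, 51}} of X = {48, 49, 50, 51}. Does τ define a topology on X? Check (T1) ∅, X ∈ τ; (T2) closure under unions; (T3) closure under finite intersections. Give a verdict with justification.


τ IS a topology on X.

Axiom (T1): ∅ ∈ τ? Yes; X ∈ τ? Yes.
Axiom (T2/T3): check pairwise unions and intersections of members of τ.
All pairwise intersections and unions checked — each lies in τ. Therefore τ satisfies (T1), (T2), (T3): it IS a topology on X.


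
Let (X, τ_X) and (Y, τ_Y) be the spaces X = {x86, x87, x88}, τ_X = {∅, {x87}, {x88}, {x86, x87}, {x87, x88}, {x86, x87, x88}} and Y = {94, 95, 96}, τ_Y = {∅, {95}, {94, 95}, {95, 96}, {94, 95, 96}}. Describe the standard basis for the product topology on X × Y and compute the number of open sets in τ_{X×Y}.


Basis B = {∅ × ∅, {x87} × {95}, {x88} × {95}, {x86, x87} × {95}, {x87} × {94, 95}, {x87} × {95, 96}, {x87, x88} × {95}, {x88} × {94, 95}, {x88} × {95, 96}, {x86, x87, x88} × {95}, {x87} × {94, 95, 96}, {x88} × {94, 95, 96}, {x86, x87} × {94, 95}, {x86, x87} × {95, 96}, {x87, x88} × {94, 95}, {x87, x88} × {95, 96}, {x86, x87} × {94, 95, 96}, {x86, x87, x88} × {94, 95}, {x86, x87, x88} × {95, 96}, {x87, x88} × {94, 95, 96}, {x86, x87, x88} × {94, 95, 96}}; |τ_{X×Y}| = 70.

Enumerate products U × V with U ∈ τ_X, V ∈ τ_Y (deduplicated):
  ∅ × ∅ = {} (∅)
  {x87} × {95} = {(x87,95)}
  {x88} × {95} = {(x88,95)}
  {x86, x87} × {95} = {(x86,95), (x87,95)}
  {x87} × {94, 95} = {(x87,94), (x87,95)}
  {x87} × {95, 96} = {(x87,95), (x87,96)}
  {x87, x88} × {95} = {(x87,95), (x88,95)}
  {x88} × {94, 95} = {(x88,94), (x88,95)}
  {x88} × {95, 96} = {(x88,95), (x88,96)}
  {x86, x87, x88} × {95} = {(x86,95), (x87,95), (x88,95)}
  {x87} × {94, 95, 96} = {(x87,94), (x87,95), (x87,96)}
  {x88} × {94, 95, 96} = {(x88,94), (x88,95), (x88,96)}
  {x86, x87} × {94, 95} = {(x86,94), (x86,95), (x87,94), (x87,95)}
  {x86, x87} × {95, 96} = {(x86,95), (x86,96), (x87,95), (x87,96)}
  {x87, x88} × {94, 95} = {(x87,94), (x87,95), (x88,94), (x88,95)}
  {x87, x88} × {95, 96} = {(x87,95), (x87,96), (x88,95), (x88,96)}
  {x86, x87} × {94, 95, 96} = {(x86,94), (x86,95), (x86,96), (x87,94), (x87,95), (x87,96)}
  {x86, x87, x88} × {94, 95} = {(x86,94), (x86,95), (x87,94), (x87,95), (x88,94), (x88,95)}
  {x86, x87, x88} × {95, 96} = {(x86,95), (x86,96), (x87,95), (x87,96), (x88,95), (x88,96)}
  {x87, x88} × {94, 95, 96} = {(x87,94), (x87,95), (x87,96), (x88,94), (x88,95), (x88,96)}
  {x86, x87, x88} × {94, 95, 96} = {(x86,94), (x86,95), (x86,96), (x87,94), (x87,95), (x87,96), (x88,94), (x88,95), (x88,96)}
These 21 distinct sets form the basis B.
Close under arbitrary unions to get τ_{X×Y}; counting gives |τ_{X×Y}| = 70.


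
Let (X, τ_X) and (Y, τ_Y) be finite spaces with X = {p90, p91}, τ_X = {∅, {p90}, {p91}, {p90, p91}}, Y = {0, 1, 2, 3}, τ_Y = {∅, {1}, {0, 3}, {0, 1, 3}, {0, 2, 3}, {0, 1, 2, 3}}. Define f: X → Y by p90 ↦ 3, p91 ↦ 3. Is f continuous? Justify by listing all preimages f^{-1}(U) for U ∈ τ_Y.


f IS continuous.

Compute f^{-1}(U) for each U ∈ τ_Y:
  U = ∅: f^{-1}(U) = ∅ ∈ τ_X ✓.
  U = {1}: f^{-1}(U) = ∅ ∈ τ_X ✓.
  U = {0, 3}: f^{-1}(U) = {p90, p91} ∈ τ_X ✓.
  U = {0, 1, 3}: f^{-1}(U) = {p90, p91} ∈ τ_X ✓.
  U = {0, 2, 3}: f^{-1}(U) = {p90, p91} ∈ τ_X ✓.
  U = {0, 1, 2, 3}: f^{-1}(U) = {p90, p91} ∈ τ_X ✓.
Every preimage lies in τ_X, so f IS continuous.


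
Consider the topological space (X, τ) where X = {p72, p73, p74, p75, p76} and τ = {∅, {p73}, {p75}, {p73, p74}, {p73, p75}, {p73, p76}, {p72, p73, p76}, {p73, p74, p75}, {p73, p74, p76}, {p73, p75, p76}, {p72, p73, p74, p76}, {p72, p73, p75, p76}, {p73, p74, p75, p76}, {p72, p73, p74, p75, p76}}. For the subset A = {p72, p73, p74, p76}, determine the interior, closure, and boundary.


int(A) = {p72, p73, p74, p76}, cl(A) = {p72, p73, p74, p76}, ∂A = ∅.

Closed sets in (X, τ) are complements of opens:
  closed(X, τ) = {∅, {p72}, {p74}, {p75}, {p72, p74}, {p72, p75}, {p72, p76}, {p74, p75}, {p72, p74, p75}, {p72, p74, p76}, {p72, p75, p76}, {p72, p73, p74, p76}, {p72, p74, p75, p76}, {p72, p73, p74, p75, p76}}.
int(A) = ⋃ {U ∈ τ : U ⊆ A}. Opens contained in A: ∅, {p73}, {p73, p74}, {p73, p76}, {p72, p73, p76}, {p73, p74, p76}, {p72, p73, p74, p76}.
Taking the union of these: int(A) = {p72, p73, p74, p76}.
cl(A) = ⋂ {C closed : A ⊆ C}. Closed sets containing A: {p72, p73, p74, p76}, {p72, p73, p74, p75, p76}.
Intersecting these: cl(A) = {p72, p73, p74, p76}.
∂A = cl(A) ∖ int(A) = {p72, p73, p74, p76} ∖ {p72, p73, p74, p76} = ∅.


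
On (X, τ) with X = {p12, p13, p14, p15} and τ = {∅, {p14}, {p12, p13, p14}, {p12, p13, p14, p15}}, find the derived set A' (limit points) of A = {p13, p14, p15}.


A' = {p12, p13, p15}

For each x ∈ X, list the open sets U ∈ τ with x ∈ U, then check whether U ∩ (A ∖ {x}) ≠ ∅ for every such U.
  x = p12: opens ∋ x are {p12, p13, p14}, {p12, p13, p14, p15}; each meets A ∖ {p12}, so x IS a limit point.
  x = p13: opens ∋ x are {p12, p13, p14}, {p12, p13, p14, p15}; each meets A ∖ {p13}, so x IS a limit point.
  x = p14: open {p14} ∋ x has {p14} ∩ (A ∖ {p14}) = ∅, so x is NOT a limit point.
  x = p15: opens ∋ x are {p12, p13, p14, p15}; each meets A ∖ {p15}, so x IS a limit point.
Collecting: A' = {p12, p13, p15}.


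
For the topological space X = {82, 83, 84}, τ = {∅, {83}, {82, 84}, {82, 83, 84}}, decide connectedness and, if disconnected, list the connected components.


(X, τ) is disconnected; components = [{83}, {82, 84}].

Find clopen sets (U ∈ τ with X ∖ U ∈ τ):
  U = ∅, X ∖ U = {82, 83, 84} — both open, so U is clopen.
  U = {83}, X ∖ U = {82, 84} — both open, so U is clopen.
  U = {82, 84}, X ∖ U = {83} — both open, so U is clopen.
  U = {82, 83, 84}, X ∖ U = ∅ — both open, so U is clopen.
Nontrivial clopen(s) exist: e.g. {82, 84}. So (X, τ) is disconnected.
Compute connected components by grouping points that agree on all clopens:
  component: {83}
  component: {82, 84}


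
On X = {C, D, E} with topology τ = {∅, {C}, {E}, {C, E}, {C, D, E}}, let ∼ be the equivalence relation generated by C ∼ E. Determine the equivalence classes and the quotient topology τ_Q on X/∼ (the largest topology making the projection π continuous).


X/∼ = {[C=E], [D]}; |τ_Q| = 3.

Equivalence classes: [C=E], [D].
Quotient map π: X → X/∼ sends C ↦ [C=E], D ↦ [D], E ↦ [C=E].
For each subset V ⊆ X/∼, compute π^{-1}(V) ⊆ X and check whether π^{-1}(V) ∈ τ. V is open in τ_Q iff π^{-1}(V) ∈ τ.
  V = {}: π^{-1}(V) = ∅ ∈ τ ✓.
  V = {[C=E]}: π^{-1}(V) = {C, E} ∈ τ ✓.
  V = {[D]}: π^{-1}(V) = {D} ∉ τ ✗.
  V = {[C=E], [D]}: π^{-1}(V) = {C, D, E} ∈ τ ✓.
Open sets in the quotient: τ_Q = {{}, {[C=E]}, {[C=E], [D]}} (3 elements).
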